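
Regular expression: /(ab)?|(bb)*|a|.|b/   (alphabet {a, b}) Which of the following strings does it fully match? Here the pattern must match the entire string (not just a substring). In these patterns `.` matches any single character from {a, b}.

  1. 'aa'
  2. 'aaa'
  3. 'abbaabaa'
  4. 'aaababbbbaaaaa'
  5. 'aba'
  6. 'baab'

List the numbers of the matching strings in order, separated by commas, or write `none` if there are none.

1. 'aa' → no match
2. 'aaa' → no match
3. 'abbaabaa' → no match
4 → no match
5. 'aba' → no match
6. 'baab' → no match

none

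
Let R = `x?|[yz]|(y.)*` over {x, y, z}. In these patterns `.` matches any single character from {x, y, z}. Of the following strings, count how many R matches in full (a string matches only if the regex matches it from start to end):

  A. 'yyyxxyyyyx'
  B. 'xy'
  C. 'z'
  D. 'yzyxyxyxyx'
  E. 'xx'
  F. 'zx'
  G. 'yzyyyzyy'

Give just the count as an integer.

A → no match
B → no match
C → match
D → match
E → no match
F → no match
G → match
Total matched: 3

3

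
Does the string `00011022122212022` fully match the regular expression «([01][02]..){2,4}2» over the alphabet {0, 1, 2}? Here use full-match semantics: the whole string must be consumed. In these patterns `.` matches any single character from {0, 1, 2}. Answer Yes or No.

Yes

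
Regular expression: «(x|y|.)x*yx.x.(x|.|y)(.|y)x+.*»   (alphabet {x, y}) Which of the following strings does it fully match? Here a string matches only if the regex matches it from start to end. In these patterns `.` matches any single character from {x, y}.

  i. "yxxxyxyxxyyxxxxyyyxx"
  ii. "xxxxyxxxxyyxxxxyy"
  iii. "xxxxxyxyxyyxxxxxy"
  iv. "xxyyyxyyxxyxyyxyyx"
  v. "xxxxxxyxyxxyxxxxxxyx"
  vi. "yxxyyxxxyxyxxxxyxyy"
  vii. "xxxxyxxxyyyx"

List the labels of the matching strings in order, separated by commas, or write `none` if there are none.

i, ii, iii, v, vii

i → match
ii → match
iii → match
iv → no match
v → match
vi → no match
vii → match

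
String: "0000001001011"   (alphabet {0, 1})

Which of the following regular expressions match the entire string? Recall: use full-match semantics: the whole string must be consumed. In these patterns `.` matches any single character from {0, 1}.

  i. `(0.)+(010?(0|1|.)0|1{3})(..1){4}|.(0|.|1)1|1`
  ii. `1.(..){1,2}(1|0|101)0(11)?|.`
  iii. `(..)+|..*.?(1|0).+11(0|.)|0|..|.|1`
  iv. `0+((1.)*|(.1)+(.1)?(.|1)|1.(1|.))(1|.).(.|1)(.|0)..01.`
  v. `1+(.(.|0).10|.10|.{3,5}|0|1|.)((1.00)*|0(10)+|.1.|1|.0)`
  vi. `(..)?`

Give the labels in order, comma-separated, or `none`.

i → no match
ii → no match
iii → no match
iv → match
v → no match — must start with "1"
vi → no match

iv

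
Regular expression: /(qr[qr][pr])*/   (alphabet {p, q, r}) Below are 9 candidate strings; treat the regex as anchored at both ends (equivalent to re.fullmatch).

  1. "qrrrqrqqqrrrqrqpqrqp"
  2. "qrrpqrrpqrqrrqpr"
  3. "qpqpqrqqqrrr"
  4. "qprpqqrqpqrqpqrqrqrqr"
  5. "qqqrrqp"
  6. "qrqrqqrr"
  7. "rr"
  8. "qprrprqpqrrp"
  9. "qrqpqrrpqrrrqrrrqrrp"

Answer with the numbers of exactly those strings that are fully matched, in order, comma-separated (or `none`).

1 → no match
2 → no match
3 → no match
4 → no match
5 → no match
6 → no match
7 → no match
8 → no match
9 → match

9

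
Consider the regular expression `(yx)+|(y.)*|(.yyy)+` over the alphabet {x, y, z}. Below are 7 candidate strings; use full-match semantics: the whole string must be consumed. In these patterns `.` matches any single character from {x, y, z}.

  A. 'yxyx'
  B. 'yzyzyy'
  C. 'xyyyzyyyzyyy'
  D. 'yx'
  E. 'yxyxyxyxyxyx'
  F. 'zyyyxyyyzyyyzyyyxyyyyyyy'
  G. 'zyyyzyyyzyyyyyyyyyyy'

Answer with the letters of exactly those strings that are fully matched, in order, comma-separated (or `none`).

A, B, C, D, E, F, G

A → match
B → match
C → match
D → match
E → match
F → match
G → match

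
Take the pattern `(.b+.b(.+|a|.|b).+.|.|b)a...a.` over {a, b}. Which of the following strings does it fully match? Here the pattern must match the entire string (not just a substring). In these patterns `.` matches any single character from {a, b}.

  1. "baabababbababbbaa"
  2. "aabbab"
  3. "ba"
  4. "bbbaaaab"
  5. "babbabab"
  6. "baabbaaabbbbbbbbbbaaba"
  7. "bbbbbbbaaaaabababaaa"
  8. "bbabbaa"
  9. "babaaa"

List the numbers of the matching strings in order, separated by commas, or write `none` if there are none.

1 → no match
2 → no match
3 → no match
4 → no match
5 → no match
6 → no match
7 → no match
8 → no match
9 → no match

none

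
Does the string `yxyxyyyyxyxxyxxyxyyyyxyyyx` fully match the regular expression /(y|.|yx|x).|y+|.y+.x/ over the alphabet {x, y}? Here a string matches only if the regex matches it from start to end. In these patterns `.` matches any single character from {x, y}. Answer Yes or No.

No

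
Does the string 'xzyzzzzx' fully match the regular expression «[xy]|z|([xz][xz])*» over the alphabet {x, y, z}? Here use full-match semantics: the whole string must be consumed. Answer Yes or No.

No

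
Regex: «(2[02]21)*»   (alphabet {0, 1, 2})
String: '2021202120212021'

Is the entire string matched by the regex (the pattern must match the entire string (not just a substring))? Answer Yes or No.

Yes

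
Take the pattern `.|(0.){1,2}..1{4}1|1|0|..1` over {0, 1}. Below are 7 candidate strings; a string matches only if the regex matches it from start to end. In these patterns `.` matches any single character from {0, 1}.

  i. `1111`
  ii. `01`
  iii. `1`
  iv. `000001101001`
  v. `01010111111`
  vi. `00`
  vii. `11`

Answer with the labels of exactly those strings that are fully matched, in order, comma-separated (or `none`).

iii, v

i. `1111` → no match
ii. `01` → no match
iii. `1` → match
iv. `000001101001` → no match
v. `01010111111` → match
vi. `00` → no match
vii. `11` → no match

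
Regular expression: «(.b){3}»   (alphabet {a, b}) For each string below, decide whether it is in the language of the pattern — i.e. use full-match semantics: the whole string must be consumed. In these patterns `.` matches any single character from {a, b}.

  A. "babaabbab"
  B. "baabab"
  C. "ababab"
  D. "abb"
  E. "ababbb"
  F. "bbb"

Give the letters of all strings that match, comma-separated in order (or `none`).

A. "babaabbab" → no match
B. "baabab" → no match
C. "ababab" → match
D. "abb" → no match
E. "ababbb" → match
F. "bbb" → no match

C, E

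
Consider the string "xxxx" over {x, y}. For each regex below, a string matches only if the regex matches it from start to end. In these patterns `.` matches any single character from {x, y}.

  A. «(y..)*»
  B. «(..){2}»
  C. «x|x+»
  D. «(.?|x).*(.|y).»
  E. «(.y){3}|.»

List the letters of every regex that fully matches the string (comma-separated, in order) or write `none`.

A → no match
B → match
C → match
D → match
E → no match

B, C, D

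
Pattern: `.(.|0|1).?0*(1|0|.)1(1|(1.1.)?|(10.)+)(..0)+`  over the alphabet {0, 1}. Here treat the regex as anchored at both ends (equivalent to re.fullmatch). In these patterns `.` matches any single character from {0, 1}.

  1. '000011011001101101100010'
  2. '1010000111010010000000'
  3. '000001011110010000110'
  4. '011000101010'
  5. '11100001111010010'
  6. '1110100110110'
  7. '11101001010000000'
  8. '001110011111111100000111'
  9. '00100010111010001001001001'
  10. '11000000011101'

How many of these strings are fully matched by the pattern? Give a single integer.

1 → no match
2 → match
3 → no match
4 → no match
5 → no match
6 → no match
7 → no match
8 → no match — must end with '0'
9 → no match — must end with '0'
10 → no match — must end with '0'
Total matched: 1

1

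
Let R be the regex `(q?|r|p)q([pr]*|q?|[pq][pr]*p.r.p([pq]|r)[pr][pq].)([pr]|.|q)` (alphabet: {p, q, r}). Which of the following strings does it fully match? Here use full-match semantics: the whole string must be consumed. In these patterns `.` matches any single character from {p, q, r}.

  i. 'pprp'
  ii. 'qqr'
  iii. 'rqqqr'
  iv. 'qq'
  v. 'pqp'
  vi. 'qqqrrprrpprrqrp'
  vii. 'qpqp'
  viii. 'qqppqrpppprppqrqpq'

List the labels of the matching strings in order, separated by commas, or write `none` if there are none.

ii, iv, v, vi

i → no match
ii → match
iii → no match
iv → match
v → match
vi → match
vii → no match
viii → no match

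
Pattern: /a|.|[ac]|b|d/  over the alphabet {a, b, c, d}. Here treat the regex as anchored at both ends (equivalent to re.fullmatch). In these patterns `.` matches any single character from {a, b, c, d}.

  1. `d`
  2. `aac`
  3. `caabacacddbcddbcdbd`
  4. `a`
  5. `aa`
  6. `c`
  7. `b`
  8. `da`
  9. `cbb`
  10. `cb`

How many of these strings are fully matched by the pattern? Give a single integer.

4

1. `d` → match
2. `aac` → no match
3 → no match
4. `a` → match
5. `aa` → no match
6. `c` → match
7. `b` → match
8. `da` → no match
9. `cbb` → no match
10. `cb` → no match
Total matched: 4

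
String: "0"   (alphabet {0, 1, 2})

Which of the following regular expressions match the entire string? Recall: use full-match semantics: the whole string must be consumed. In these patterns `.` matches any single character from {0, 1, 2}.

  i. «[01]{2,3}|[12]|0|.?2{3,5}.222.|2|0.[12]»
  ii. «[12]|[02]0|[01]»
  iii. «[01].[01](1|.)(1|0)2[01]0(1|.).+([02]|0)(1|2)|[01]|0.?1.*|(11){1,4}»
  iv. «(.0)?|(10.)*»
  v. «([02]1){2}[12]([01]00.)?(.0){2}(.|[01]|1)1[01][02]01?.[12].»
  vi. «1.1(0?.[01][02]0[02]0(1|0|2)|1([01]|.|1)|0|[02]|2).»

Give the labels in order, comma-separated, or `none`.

i → match
ii → match
iii → match
iv → no match
v → no match
vi → no match — must start with "1"

i, ii, iii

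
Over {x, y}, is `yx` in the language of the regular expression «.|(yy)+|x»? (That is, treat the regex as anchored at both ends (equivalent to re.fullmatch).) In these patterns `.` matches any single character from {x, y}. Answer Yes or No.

No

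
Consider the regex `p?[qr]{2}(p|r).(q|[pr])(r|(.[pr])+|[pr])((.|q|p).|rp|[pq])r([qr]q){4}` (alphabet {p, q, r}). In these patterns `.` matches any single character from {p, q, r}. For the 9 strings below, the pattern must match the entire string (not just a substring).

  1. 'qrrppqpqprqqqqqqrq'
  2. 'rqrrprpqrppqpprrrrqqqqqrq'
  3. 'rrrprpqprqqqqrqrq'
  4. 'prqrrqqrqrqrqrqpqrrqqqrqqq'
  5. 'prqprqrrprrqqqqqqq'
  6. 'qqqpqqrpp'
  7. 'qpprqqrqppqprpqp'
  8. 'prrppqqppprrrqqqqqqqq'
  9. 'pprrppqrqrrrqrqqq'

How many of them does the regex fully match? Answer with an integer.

5

1 → match
2 → no match
3 → match
4 → match
5 → match
6 → no match — must end with 'q'
7 → no match — must end with 'q'
8 → match
9 → no match
Total matched: 5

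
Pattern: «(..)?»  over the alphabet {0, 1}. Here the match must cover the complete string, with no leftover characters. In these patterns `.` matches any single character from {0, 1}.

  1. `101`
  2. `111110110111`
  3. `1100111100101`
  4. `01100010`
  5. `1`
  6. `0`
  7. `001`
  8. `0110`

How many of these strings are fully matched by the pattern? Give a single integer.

0

1 → no match
2 → no match
3 → no match
4 → no match
5 → no match
6 → no match
7 → no match
8 → no match
Total matched: 0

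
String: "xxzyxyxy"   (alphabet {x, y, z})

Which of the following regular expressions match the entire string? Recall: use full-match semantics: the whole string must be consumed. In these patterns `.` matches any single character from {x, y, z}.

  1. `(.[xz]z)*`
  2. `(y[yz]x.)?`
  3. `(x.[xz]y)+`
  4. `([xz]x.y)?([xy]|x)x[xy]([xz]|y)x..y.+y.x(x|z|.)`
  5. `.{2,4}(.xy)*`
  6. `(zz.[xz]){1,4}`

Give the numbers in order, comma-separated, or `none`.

3

1 → no match
2 → no match
3 → match
4 → no match
5 → no match
6 → no match — must start with "zz"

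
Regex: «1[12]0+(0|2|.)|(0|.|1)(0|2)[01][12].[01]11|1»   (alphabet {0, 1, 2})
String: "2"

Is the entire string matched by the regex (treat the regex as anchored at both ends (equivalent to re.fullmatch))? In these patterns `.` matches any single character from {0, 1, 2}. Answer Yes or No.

No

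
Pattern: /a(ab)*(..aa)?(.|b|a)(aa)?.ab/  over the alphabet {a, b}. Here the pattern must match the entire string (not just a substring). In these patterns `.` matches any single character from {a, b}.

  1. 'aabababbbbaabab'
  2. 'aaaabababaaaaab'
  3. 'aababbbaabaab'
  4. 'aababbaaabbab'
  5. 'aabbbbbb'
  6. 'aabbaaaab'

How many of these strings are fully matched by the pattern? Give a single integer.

3

1 → no match
2 → no match
3 → match
4 → match
5 → no match — must end with 'ab'
6 → match
Total matched: 3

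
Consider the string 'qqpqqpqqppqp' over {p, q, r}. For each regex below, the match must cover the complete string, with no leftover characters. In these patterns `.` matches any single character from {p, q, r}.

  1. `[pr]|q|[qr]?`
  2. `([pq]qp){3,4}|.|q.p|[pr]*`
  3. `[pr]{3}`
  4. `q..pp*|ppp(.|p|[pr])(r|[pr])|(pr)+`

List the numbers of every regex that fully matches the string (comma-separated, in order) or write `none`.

2

1 → no match
2 → match
3 → no match
4 → no match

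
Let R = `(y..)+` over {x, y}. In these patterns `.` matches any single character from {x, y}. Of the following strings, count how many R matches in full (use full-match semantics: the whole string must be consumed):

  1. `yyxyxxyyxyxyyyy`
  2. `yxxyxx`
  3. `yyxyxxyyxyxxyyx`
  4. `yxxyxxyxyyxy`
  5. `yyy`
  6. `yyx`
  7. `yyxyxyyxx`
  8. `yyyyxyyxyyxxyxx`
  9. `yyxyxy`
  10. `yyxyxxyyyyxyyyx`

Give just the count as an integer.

1 → match
2 → match
3 → match
4 → match
5 → match
6 → match
7 → match
8 → match
9 → match
10 → match
Total matched: 10

10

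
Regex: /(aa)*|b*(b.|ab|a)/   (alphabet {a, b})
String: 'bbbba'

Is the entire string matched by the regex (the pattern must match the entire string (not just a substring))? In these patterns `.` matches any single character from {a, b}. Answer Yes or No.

Yes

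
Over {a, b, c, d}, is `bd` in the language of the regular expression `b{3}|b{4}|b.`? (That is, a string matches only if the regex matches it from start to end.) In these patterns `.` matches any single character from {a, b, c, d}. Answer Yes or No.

Yes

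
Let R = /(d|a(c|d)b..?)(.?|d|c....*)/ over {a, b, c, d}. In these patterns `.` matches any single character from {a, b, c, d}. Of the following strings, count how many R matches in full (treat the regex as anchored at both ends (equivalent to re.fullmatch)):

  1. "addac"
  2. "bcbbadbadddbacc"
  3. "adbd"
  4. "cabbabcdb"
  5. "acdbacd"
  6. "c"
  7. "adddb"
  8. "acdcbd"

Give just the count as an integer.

1

1. "addac" → no match
2 → no match
3. "adbd" → match
4. "cabbabcdb" → no match
5. "acdbacd" → no match
6. "c" → no match
7. "adddb" → no match
8. "acdcbd" → no match
Total matched: 1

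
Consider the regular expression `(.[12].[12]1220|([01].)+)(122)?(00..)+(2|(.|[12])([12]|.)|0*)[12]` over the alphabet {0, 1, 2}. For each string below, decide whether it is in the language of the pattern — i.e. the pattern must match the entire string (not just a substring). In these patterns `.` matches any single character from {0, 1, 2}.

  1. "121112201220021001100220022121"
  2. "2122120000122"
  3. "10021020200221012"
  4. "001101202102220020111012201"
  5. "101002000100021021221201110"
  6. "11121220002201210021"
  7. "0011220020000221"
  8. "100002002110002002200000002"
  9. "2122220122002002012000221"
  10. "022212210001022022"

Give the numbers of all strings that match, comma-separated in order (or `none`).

1

1 → match
2 → no match
3 → no match
4 → no match
5 → no match
6 → no match
7 → no match
8 → no match
9 → no match
10 → no match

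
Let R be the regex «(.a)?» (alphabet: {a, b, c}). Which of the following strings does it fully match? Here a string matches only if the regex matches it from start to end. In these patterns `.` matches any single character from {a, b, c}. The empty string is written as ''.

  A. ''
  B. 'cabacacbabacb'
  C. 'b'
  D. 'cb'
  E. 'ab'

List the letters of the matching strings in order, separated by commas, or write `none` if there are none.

A

A. '' → match
B → no match
C. 'b' → no match
D. 'cb' → no match
E. 'ab' → no match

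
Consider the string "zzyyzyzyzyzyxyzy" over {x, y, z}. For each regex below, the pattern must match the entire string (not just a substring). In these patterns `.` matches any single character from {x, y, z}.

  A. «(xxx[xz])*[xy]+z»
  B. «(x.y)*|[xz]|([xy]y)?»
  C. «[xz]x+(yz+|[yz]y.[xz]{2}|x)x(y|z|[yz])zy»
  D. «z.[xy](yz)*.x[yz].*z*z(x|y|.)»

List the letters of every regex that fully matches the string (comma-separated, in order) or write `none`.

D

A → no match — must end with "z"
B → no match
C → no match
D → match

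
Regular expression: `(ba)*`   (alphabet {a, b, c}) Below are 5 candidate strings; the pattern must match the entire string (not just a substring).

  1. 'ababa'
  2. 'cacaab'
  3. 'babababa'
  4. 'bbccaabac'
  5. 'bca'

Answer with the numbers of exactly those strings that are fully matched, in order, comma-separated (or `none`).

1 → no match
2 → no match
3 → match
4 → no match
5 → no match

3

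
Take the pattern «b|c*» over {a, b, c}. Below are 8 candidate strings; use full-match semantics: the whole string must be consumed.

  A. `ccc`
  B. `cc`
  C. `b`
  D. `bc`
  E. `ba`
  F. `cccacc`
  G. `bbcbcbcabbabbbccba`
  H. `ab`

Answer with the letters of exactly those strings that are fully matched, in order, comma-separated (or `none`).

A → match
B → match
C → match
D → no match
E → no match
F → no match
G → no match
H → no match

A, B, C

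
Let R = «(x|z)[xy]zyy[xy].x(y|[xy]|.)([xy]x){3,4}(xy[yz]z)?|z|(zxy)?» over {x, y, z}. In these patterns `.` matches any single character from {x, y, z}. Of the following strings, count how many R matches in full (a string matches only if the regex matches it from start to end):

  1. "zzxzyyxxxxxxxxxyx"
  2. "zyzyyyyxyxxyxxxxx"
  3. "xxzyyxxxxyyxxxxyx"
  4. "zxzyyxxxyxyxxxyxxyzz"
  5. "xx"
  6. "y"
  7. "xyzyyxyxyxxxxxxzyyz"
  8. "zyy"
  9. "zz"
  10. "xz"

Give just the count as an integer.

1

1 → no match
2 → match
3 → no match
4 → no match
5. "xx" → no match
6. "y" → no match
7 → no match
8. "zyy" → no match
9. "zz" → no match
10. "xz" → no match
Total matched: 1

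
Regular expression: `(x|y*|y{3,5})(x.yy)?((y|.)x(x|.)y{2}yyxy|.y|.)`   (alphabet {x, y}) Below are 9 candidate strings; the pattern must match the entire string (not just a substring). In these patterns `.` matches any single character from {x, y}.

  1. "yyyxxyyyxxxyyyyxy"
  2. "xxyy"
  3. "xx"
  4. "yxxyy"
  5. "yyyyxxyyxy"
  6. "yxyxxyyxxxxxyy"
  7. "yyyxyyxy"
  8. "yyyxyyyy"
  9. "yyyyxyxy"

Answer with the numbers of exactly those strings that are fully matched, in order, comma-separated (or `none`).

1 → no match
2. "xxyy" → no match
3. "xx" → match
4. "yxxyy" → no match
5. "yyyyxxyyxy" → match
6 → no match
7. "yyyxyyxy" → no match
8. "yyyxyyyy" → match
9. "yyyyxyxy" → no match

3, 5, 8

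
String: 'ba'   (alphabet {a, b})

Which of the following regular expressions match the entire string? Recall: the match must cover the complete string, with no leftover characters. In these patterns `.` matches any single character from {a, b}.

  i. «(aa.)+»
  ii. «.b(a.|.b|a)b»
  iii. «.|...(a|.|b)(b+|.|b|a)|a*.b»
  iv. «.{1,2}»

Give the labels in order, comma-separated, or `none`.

i → no match — must start with 'aa'
ii → no match — must end with 'b'
iii → no match
iv → match

iv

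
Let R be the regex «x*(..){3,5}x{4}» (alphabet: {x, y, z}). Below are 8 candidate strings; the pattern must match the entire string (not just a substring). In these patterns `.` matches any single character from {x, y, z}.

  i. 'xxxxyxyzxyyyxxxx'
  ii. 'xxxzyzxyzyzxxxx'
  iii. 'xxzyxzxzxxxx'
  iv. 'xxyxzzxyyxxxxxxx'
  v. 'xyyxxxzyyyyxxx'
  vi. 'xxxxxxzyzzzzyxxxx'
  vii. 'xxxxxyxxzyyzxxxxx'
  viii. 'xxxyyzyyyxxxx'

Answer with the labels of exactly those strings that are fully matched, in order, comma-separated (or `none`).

i → match
ii → match
iii → match
iv → match
v → no match
vi → match
vii → match
viii → match

i, ii, iii, iv, vi, vii, viii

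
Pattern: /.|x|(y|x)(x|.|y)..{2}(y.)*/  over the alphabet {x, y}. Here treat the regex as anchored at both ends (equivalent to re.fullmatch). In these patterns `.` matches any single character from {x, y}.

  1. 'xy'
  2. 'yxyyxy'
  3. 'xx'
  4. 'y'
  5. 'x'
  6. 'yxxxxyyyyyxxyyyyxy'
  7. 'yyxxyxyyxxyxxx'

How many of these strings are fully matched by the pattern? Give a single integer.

2

1 → no match
2 → no match
3 → no match
4 → match
5 → match
6 → no match
7 → no match
Total matched: 2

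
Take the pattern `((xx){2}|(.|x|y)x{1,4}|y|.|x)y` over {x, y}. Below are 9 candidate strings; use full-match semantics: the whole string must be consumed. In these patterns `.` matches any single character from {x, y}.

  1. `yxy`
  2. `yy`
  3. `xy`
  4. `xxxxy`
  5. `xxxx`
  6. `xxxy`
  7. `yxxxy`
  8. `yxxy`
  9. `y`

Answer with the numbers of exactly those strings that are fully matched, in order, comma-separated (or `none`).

1 → match
2 → match
3 → match
4 → match
5 → no match — must end with `y`
6 → match
7 → match
8 → match
9 → no match

1, 2, 3, 4, 6, 7, 8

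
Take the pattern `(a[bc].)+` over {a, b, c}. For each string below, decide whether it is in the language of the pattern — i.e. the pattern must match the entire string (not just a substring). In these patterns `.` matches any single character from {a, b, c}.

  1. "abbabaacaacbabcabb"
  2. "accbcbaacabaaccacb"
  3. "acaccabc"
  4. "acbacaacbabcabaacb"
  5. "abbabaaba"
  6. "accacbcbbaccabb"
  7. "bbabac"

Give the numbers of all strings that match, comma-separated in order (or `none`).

1 → match
2 → no match
3 → no match
4 → match
5 → match
6 → no match
7 → no match — must start with "a"

1, 4, 5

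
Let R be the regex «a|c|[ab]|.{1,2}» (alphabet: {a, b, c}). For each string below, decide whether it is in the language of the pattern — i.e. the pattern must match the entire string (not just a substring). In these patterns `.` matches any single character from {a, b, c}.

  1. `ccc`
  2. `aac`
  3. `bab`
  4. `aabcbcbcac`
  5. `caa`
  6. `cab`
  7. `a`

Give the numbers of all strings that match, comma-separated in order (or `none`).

7

1. `ccc` → no match
2. `aac` → no match
3. `bab` → no match
4. `aabcbcbcac` → no match
5. `caa` → no match
6. `cab` → no match
7. `a` → match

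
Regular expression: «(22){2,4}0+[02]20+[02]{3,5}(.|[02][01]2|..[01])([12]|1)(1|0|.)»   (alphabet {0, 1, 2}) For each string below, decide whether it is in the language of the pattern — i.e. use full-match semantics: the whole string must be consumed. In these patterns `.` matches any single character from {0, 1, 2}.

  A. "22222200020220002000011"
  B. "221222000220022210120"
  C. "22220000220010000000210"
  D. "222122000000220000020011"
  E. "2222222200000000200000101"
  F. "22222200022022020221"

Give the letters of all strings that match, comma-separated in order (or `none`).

A → no match
B → no match
C → no match
D → no match
E → no match
F → match

F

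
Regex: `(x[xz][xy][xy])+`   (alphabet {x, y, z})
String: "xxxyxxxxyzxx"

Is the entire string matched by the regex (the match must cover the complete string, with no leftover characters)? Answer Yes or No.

No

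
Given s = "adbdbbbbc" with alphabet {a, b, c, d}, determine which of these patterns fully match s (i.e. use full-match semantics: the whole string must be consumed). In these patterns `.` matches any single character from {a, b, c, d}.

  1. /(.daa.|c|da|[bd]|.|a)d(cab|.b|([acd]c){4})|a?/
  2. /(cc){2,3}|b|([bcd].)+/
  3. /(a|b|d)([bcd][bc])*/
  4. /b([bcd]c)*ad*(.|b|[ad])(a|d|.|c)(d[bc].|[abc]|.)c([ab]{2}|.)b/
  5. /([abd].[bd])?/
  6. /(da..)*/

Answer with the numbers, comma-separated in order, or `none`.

1 → no match
2 → no match
3 → match
4 → no match — must start with "b"
5 → no match
6 → no match

3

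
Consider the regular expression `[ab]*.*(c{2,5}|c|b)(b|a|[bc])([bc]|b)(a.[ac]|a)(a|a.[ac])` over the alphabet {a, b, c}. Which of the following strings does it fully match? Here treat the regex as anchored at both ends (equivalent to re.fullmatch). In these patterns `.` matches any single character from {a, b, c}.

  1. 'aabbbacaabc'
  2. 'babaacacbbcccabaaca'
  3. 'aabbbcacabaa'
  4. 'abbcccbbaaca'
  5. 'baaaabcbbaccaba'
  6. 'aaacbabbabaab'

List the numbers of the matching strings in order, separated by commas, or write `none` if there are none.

1. 'aabbbacaabc' → match
2 → match
3. 'aabbbcacabaa' → match
4. 'abbcccbbaaca' → match
5 → match
6 → no match

1, 2, 3, 4, 5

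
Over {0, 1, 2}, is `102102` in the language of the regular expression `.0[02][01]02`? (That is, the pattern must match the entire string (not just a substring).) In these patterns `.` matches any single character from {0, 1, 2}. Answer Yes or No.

Yes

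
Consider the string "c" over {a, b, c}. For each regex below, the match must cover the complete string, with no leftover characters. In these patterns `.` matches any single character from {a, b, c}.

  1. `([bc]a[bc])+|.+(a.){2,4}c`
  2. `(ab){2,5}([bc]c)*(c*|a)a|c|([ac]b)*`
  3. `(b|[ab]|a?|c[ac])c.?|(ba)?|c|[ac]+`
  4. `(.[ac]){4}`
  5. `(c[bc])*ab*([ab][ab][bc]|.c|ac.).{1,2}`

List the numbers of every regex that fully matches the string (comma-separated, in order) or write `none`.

1 → no match
2 → match
3 → match
4 → no match
5 → no match

2, 3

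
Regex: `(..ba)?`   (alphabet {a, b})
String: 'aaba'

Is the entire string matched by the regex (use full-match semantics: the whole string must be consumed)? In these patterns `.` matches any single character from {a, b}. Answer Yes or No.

Yes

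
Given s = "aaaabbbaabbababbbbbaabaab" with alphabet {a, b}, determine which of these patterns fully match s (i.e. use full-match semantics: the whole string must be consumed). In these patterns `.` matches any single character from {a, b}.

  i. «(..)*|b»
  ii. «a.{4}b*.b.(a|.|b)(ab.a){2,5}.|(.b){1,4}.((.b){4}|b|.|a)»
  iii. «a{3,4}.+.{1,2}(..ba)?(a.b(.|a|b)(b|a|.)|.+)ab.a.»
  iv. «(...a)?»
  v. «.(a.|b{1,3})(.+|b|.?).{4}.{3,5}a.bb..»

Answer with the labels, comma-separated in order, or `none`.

i → no match
ii → no match
iii → match
iv → no match
v → no match

iii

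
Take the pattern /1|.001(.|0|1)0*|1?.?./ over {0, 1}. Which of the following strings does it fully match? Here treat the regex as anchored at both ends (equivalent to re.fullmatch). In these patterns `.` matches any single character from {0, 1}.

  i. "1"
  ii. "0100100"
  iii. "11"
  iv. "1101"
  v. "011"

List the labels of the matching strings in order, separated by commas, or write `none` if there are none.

i, iii

i → match
ii → no match
iii → match
iv → no match
v → no match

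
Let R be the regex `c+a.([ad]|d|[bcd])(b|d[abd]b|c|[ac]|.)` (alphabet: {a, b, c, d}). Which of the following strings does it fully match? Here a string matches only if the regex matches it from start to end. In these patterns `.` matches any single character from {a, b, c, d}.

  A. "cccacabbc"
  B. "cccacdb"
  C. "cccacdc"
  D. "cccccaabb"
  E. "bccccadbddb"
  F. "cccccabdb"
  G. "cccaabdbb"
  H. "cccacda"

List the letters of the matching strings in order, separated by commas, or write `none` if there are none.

B, C, D, F, G, H

A → no match
B → match
C → match
D → match
E → no match — must start with "c"
F → match
G → match
H → match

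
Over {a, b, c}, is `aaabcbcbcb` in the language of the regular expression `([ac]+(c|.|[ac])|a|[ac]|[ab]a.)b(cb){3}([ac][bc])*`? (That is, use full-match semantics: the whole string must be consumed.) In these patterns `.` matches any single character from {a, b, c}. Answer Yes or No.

Yes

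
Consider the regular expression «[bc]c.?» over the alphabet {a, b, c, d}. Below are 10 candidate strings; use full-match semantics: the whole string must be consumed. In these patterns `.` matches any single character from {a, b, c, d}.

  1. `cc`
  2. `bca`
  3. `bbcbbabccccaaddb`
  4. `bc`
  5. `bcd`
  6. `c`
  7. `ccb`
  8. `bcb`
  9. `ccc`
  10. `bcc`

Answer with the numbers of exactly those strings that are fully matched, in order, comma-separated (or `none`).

1 → match
2 → match
3 → no match
4 → match
5 → match
6 → no match
7 → match
8 → match
9 → match
10 → match

1, 2, 4, 5, 7, 8, 9, 10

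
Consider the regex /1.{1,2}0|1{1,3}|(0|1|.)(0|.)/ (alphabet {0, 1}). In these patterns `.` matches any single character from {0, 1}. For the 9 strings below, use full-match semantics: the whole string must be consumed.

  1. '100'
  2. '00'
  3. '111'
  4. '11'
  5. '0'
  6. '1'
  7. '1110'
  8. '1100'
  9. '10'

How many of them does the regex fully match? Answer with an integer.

8

1 → match
2 → match
3 → match
4 → match
5 → no match
6 → match
7 → match
8 → match
9 → match
Total matched: 8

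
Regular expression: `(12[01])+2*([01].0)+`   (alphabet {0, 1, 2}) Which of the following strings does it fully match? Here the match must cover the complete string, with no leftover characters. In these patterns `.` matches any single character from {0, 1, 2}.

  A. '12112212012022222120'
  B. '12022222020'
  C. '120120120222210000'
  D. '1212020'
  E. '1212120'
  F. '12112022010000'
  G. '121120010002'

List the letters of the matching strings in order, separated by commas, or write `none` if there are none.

B, D, E, F

A → no match
B. '12022222020' → match
C → no match
D. '1212020' → match
E. '1212120' → match
F → match
G. '121120010002' → no match — must end with '0'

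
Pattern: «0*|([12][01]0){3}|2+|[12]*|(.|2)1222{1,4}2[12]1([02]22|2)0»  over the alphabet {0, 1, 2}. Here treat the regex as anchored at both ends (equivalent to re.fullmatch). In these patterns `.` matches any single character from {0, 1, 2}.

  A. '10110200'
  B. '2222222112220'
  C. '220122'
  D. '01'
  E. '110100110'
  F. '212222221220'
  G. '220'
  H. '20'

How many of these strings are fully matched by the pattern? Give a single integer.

1

A → no match
B → no match
C → no match
D → no match
E → match
F → no match
G → no match
H → no match
Total matched: 1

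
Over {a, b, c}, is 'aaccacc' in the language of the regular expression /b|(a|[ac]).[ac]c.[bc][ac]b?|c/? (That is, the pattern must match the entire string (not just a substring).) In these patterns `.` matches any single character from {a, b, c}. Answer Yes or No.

Yes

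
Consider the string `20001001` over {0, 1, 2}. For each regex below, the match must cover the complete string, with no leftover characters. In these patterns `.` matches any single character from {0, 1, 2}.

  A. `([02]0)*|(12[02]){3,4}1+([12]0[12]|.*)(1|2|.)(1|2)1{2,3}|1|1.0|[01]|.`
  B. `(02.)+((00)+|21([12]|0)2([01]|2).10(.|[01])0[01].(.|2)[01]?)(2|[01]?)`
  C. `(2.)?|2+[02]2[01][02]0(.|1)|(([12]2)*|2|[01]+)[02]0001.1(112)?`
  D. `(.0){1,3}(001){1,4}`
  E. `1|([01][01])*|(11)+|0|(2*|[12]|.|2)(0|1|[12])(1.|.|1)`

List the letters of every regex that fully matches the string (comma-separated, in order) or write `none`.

D

A → no match
B → no match — must start with `02`
C → no match
D → match
E → no match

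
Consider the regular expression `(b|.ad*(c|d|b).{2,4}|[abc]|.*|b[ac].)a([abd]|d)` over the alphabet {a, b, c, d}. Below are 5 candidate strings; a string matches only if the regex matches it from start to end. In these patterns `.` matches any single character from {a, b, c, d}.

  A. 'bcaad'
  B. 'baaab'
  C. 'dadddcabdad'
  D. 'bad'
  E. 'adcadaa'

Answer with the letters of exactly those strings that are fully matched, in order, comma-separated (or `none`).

A → match
B → match
C → match
D → match
E → match

A, B, C, D, E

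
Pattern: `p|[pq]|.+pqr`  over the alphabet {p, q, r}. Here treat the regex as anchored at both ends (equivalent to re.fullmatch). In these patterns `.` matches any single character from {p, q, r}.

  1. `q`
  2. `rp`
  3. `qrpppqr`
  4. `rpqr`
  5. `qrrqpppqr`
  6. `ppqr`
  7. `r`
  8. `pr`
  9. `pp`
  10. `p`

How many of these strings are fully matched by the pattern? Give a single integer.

1 → match
2 → no match
3 → match
4 → match
5 → match
6 → match
7 → no match
8 → no match
9 → no match
10 → match
Total matched: 6

6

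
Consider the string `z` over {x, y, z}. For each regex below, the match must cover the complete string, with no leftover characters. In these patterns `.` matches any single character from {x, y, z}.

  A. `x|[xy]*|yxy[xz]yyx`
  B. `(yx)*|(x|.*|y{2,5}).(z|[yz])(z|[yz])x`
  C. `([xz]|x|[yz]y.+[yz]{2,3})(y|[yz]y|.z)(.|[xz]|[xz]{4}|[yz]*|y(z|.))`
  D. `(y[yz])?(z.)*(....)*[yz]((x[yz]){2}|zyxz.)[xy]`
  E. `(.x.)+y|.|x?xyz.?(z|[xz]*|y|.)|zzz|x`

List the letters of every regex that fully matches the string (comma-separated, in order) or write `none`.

A → no match
B → no match
C → no match
D → no match
E → match

E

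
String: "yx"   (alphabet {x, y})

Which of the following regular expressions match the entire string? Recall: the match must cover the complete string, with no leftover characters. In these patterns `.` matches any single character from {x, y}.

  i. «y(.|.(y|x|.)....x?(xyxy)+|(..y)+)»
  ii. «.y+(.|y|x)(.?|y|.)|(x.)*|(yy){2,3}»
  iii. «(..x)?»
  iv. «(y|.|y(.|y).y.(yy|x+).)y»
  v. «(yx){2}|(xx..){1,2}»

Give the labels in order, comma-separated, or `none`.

i

i → match
ii → no match
iii → no match
iv → no match — must end with "y"
v → no match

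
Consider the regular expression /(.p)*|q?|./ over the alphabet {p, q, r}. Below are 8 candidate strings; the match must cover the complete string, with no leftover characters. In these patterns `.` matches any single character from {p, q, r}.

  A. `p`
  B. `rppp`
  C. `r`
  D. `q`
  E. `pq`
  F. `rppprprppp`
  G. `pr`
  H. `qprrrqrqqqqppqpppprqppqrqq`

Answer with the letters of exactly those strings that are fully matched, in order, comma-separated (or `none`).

A, B, C, D, F

A → match
B → match
C → match
D → match
E → no match
F → match
G → no match
H → no match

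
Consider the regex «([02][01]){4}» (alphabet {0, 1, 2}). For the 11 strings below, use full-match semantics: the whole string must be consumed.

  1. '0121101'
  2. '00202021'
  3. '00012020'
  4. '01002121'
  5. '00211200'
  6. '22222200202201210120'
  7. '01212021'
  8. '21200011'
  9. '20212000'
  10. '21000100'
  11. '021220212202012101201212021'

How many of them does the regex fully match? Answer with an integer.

6

1. '0121101' → no match
2. '00202021' → match
3. '00012020' → match
4. '01002121' → match
5. '00211200' → no match
6 → no match
7. '01212021' → match
8. '21200011' → no match
9. '20212000' → match
10. '21000100' → match
11 → no match
Total matched: 6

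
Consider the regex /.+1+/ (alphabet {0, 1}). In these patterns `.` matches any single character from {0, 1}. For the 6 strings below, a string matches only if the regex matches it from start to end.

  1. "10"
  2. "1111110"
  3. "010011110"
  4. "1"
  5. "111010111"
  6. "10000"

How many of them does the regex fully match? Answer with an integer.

1 → no match — must end with "1"
2 → no match — must end with "1"
3 → no match — must end with "1"
4 → no match
5 → match
6 → no match — must end with "1"
Total matched: 1

1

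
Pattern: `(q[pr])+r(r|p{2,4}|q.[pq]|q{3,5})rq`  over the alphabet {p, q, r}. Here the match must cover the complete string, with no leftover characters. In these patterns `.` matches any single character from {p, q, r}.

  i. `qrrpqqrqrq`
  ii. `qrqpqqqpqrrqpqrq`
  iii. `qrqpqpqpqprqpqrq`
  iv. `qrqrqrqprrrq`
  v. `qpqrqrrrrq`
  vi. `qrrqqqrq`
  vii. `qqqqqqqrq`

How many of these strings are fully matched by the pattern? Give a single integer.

4

i → no match
ii → no match
iii → match
iv → match
v → match
vi → match
vii → no match
Total matched: 4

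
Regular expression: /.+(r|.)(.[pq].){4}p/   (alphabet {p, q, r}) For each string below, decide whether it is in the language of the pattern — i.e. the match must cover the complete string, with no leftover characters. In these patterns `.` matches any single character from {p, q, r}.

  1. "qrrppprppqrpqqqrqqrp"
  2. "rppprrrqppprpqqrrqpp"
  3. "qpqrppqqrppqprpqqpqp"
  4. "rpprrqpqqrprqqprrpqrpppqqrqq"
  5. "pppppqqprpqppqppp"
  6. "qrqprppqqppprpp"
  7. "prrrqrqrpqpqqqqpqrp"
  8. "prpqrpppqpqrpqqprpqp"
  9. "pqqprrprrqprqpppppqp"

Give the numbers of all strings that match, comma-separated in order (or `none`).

1 → match
2 → no match
3 → no match
4 → no match — must end with "p"
5 → no match
6 → no match
7 → no match
8 → no match
9 → no match

1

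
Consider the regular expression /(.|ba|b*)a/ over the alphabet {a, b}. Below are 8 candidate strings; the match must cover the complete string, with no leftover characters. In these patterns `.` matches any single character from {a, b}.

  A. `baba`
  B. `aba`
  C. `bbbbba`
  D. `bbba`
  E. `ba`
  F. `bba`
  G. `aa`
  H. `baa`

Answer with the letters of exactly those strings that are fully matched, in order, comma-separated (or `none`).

C, D, E, F, G, H

A → no match
B → no match
C → match
D → match
E → match
F → match
G → match
H → match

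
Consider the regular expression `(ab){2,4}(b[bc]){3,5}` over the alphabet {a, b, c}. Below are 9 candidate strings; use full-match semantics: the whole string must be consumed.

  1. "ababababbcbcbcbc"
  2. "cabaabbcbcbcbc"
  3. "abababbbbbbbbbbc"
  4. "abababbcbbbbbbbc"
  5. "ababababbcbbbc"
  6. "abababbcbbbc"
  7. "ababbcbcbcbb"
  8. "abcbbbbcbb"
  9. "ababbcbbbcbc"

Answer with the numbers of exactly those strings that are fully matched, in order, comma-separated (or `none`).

1 → match
2 → no match — must start with "ab"
3 → match
4 → match
5 → match
6. "abababbcbbbc" → match
7. "ababbcbcbcbb" → match
8. "abcbbbbcbb" → no match
9. "ababbcbbbcbc" → match

1, 3, 4, 5, 6, 7, 9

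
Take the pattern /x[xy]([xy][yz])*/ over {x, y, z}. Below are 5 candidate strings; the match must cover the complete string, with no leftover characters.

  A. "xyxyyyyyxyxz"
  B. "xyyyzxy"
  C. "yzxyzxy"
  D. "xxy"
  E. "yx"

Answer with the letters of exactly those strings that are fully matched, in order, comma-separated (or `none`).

A → match
B → no match
C → no match — must start with "x"
D → no match
E → no match — must start with "x"

A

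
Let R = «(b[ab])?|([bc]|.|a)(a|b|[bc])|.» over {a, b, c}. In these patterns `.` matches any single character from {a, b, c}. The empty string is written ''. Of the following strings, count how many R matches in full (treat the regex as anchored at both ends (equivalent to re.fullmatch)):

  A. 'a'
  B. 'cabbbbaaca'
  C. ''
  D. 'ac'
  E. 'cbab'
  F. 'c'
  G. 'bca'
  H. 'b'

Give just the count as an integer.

5

A → match
B → no match
C → match
D → match
E → no match
F → match
G → no match
H → match
Total matched: 5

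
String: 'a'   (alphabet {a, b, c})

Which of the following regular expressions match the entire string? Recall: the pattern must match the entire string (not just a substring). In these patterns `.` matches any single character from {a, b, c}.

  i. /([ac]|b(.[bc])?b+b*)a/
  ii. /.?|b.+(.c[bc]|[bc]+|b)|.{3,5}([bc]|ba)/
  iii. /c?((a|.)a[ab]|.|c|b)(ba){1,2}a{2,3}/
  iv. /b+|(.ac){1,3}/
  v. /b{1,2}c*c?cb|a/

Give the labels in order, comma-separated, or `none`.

i → no match
ii → match
iii → no match
iv → no match
v → match

ii, v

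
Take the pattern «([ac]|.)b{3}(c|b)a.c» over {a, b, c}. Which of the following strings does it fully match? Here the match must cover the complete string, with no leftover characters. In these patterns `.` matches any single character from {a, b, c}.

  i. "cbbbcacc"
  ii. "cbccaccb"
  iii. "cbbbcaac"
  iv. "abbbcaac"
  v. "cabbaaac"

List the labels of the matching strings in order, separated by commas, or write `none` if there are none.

i, iii, iv

i. "cbbbcacc" → match
ii. "cbccaccb" → no match — must end with "c"
iii. "cbbbcaac" → match
iv. "abbbcaac" → match
v. "cabbaaac" → no match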